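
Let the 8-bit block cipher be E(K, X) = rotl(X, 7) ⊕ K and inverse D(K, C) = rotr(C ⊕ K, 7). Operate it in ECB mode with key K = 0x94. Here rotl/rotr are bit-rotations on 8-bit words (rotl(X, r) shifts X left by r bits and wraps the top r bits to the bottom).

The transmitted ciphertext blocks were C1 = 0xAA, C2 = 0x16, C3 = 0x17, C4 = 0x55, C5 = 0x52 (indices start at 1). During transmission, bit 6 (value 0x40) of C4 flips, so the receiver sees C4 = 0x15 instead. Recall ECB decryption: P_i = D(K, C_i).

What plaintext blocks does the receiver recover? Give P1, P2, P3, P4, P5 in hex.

Only C4 changed, to 0x15. In ECB, a change in C_i affects only P_i. Decrypting the received ciphertext:
P1: D(K, 0xAA) = 0x7C.
P2: D(K, 0x16) = 0x05.
P3: D(K, 0x17) = 0x07.
P4: D(K, 0x15) = 0x03.
P5: D(K, 0x52) = 0x8D.
Blocks that differ from the original plaintext: P4.

P1 = 0x7C, P2 = 0x05, P3 = 0x07, P4 = 0x03, P5 = 0x8D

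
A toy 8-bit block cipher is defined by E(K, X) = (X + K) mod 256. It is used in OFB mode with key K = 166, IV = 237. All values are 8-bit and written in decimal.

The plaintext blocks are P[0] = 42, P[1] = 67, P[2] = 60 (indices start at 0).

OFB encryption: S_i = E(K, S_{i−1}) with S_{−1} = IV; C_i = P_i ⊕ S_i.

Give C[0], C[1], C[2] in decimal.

C[0]: S = E(K, 237) = 147; 42 ⊕ 147 = 185.
C[1]: S = E(K, 147) = 57; 67 ⊕ 57 = 122.
C[2]: S = E(K, 57) = 223; 60 ⊕ 223 = 227.

C[0] = 185, C[1] = 122, C[2] = 227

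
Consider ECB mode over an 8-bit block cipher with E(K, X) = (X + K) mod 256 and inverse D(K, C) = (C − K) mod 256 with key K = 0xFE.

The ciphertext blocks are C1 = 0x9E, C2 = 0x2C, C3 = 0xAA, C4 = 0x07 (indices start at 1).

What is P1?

ECB decryption: P_i = D(K, C_i).
P1: D(K, 0x9E) = 0xA0.

P1 = 0xA0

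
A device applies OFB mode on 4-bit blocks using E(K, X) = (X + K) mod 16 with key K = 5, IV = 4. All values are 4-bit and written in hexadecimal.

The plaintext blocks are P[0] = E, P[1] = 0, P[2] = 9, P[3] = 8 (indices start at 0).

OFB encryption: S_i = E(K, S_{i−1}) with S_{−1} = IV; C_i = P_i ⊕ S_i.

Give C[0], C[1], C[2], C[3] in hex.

C[0]: S = E(K, 4) = 9; E ⊕ 9 = 7.
C[1]: S = E(K, 9) = E; 0 ⊕ E = E.
C[2]: S = E(K, E) = 3; 9 ⊕ 3 = A.
C[3]: S = E(K, 3) = 8; 8 ⊕ 8 = 0.

C[0] = 7, C[1] = E, C[2] = A, C[3] = 0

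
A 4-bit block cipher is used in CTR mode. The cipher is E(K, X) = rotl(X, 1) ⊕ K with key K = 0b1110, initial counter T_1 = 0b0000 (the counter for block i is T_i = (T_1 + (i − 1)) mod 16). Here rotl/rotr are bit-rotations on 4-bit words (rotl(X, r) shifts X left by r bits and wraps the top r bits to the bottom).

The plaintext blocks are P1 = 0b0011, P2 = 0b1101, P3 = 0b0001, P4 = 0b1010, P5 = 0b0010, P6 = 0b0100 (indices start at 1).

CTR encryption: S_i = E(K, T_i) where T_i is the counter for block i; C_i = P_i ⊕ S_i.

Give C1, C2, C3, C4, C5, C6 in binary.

C1 = 0b1101, C2 = 0b0001, C3 = 0b1011, C4 = 0b0010, C5 = 0b0100, C6 = 0b0000

C1: T = 0b0000, S = E(K, T) = 0b1110; 0b0011 ⊕ 0b1110 = 0b1101.
C2: T = 0b0001, S = E(K, T) = 0b1100; 0b1101 ⊕ 0b1100 = 0b0001.
C3: T = 0b0010, S = E(K, T) = 0b1010; 0b0001 ⊕ 0b1010 = 0b1011.
C4: T = 0b0011, S = E(K, T) = 0b1000; 0b1010 ⊕ 0b1000 = 0b0010.
C5: T = 0b0100, S = E(K, T) = 0b0110; 0b0010 ⊕ 0b0110 = 0b0100.
C6: T = 0b0101, S = E(K, T) = 0b0100; 0b0100 ⊕ 0b0100 = 0b0000.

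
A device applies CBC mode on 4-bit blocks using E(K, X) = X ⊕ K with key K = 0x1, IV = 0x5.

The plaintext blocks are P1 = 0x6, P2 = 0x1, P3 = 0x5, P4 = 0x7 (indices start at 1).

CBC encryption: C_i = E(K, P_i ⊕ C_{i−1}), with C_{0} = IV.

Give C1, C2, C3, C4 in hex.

C1: P1 ⊕ 0x5 = 0x3; E(K, 0x3) = 0x2.
C2: P2 ⊕ 0x2 = 0x3; E(K, 0x3) = 0x2.
C3: P3 ⊕ 0x2 = 0x7; E(K, 0x7) = 0x6.
C4: P4 ⊕ 0x6 = 0x1; E(K, 0x1) = 0x0.

C1 = 0x2, C2 = 0x2, C3 = 0x6, C4 = 0x0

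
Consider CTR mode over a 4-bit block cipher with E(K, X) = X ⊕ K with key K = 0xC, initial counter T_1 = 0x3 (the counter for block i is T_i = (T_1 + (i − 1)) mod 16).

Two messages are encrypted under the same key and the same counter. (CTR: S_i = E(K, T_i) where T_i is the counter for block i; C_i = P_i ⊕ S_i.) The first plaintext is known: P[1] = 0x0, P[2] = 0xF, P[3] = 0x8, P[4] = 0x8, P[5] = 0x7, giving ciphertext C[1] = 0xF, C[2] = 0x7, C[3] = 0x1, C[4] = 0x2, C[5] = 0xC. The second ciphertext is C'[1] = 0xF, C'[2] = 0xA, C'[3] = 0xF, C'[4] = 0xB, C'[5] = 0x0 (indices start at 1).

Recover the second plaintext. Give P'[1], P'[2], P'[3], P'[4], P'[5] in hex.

In CTR with a reused counter, both messages share the same keystream S_i, so C_i ⊕ C'_i = P_i ⊕ P'_i and thus P'_i = P_i ⊕ C_i ⊕ C'_i.
P'[1]: 0x0 ⊕ 0xF ⊕ 0xF = 0x0.
P'[2]: 0xF ⊕ 0x7 ⊕ 0xA = 0x2.
P'[3]: 0x8 ⊕ 0x1 ⊕ 0xF = 0x6.
P'[4]: 0x8 ⊕ 0x2 ⊕ 0xB = 0x1.
P'[5]: 0x7 ⊕ 0xC ⊕ 0x0 = 0xB.

P'[1] = 0x0, P'[2] = 0x2, P'[3] = 0x6, P'[4] = 0x1, P'[5] = 0xB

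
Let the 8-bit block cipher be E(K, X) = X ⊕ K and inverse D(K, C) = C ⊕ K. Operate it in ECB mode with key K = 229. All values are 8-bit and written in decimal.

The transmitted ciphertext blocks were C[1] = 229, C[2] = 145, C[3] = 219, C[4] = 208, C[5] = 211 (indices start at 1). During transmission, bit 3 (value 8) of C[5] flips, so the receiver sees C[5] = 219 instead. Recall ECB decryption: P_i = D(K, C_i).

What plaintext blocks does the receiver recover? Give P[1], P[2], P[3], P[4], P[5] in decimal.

P[1] = 0, P[2] = 116, P[3] = 62, P[4] = 53, P[5] = 62

Only C[5] changed, to 219. In ECB, a change in C_i affects only P_i. Decrypting the received ciphertext:
P[1]: D(K, 229) = 0.
P[2]: D(K, 145) = 116.
P[3]: D(K, 219) = 62.
P[4]: D(K, 208) = 53.
P[5]: D(K, 219) = 62.
Blocks that differ from the original plaintext: P[5].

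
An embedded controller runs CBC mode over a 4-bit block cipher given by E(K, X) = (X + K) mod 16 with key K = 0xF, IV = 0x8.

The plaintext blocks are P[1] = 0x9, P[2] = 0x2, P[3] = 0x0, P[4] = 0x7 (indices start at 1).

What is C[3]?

C[3] = 0x0

CBC encryption: C_i = E(K, P_i ⊕ C_{i−1}), with C_{0} = IV.
C[1]: P[1] ⊕ 0x8 = 0x1; E(K, 0x1) = 0x0.
C[2]: P[2] ⊕ 0x0 = 0x2; E(K, 0x2) = 0x1.
C[3]: P[3] ⊕ 0x1 = 0x1; E(K, 0x1) = 0x0.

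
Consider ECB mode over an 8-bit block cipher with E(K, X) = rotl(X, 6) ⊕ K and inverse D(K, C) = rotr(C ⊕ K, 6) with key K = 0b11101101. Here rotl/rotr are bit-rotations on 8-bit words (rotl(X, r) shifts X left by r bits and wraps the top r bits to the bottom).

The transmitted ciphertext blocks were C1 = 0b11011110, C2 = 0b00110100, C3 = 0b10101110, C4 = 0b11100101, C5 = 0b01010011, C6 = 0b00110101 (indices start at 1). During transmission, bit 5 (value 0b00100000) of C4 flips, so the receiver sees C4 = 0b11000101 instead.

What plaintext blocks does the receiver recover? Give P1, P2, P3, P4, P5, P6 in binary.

ECB decryption: P_i = D(K, C_i).
Only C4 changed, to 0b11000101. In ECB, a change in C_i affects only P_i. Decrypting the received ciphertext:
P1: D(K, 0b11011110) = 0b11001100.
P2: D(K, 0b00110100) = 0b01100111.
P3: D(K, 0b10101110) = 0b00001101.
P4: D(K, 0b11000101) = 0b10100000.
P5: D(K, 0b01010011) = 0b11111010.
P6: D(K, 0b00110101) = 0b01100011.
Blocks that differ from the original plaintext: P4.

P1 = 0b11001100, P2 = 0b01100111, P3 = 0b00001101, P4 = 0b10100000, P5 = 0b11111010, P6 = 0b01100011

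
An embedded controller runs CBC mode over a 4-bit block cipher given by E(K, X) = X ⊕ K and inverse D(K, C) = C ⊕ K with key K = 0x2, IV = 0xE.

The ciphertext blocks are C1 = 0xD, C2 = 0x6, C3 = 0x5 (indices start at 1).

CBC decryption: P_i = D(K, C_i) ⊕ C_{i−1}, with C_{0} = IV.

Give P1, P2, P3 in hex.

P1: D(K, 0xD) = 0xF; 0xF ⊕ 0xE = 0x1.
P2: D(K, 0x6) = 0x4; 0x4 ⊕ 0xD = 0x9.
P3: D(K, 0x5) = 0x7; 0x7 ⊕ 0x6 = 0x1.

P1 = 0x1, P2 = 0x9, P3 = 0x1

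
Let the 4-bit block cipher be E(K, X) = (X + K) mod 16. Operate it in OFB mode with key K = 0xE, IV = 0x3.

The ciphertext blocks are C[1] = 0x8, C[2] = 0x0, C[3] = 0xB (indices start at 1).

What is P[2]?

OFB decryption: S_i = E(K, S_{i−1}) with S_{0} = IV; P_i = C_i ⊕ S_i.
P[1]: S = E(K, 0x3) = 0x1; 0x8 ⊕ 0x1 = 0x9.
P[2]: S = E(K, 0x1) = 0xF; 0x0 ⊕ 0xF = 0xF.

P[2] = 0xF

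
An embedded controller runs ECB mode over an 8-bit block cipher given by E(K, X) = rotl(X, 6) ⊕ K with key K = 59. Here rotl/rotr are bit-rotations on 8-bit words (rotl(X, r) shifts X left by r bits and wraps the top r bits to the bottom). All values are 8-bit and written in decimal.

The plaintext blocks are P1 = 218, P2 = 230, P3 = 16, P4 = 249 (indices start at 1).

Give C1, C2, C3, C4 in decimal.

ECB encryption: C_i = E(K, P_i).
C1: E(K, 218) = 141.
C2: E(K, 230) = 130.
C3: E(K, 16) = 63.
C4: E(K, 249) = 69.

C1 = 141, C2 = 130, C3 = 63, C4 = 69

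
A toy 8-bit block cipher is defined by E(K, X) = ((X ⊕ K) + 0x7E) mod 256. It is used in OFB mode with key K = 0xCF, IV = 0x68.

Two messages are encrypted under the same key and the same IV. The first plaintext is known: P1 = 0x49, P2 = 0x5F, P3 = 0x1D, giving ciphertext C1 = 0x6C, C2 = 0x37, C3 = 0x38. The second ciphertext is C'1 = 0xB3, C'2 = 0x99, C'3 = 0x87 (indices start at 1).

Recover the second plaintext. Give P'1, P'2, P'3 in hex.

P'1 = 0x96, P'2 = 0xF1, P'3 = 0xA2

In OFB with a reused IV, both messages share the same keystream S_i, so C_i ⊕ C'_i = P_i ⊕ P'_i and thus P'_i = P_i ⊕ C_i ⊕ C'_i.
P'1: 0x49 ⊕ 0x6C ⊕ 0xB3 = 0x96.
P'2: 0x5F ⊕ 0x37 ⊕ 0x99 = 0xF1.
P'3: 0x1D ⊕ 0x38 ⊕ 0x87 = 0xA2.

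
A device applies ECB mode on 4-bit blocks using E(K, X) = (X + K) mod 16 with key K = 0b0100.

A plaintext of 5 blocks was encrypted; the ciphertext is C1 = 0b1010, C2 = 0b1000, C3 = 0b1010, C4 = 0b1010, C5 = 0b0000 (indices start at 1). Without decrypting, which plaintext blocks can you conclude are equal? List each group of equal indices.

P1 = P3 = P4

ECB encrypts each block independently with the same key, so equal ciphertext blocks imply equal plaintext blocks.
C1 = C3 = C4 = 0b1010, so P1 = P3 = P4.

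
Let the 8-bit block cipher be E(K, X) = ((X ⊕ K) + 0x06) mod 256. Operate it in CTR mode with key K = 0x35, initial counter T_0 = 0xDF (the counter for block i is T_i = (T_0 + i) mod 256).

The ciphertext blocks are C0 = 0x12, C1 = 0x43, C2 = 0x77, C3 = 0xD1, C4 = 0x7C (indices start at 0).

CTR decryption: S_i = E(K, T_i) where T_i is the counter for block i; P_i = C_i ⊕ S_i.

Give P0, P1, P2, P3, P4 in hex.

P0 = 0xE2, P1 = 0x98, P2 = 0xAD, P3 = 0x0C, P4 = 0xA0

P0: T = 0xDF, S = E(K, T) = 0xF0; 0x12 ⊕ 0xF0 = 0xE2.
P1: T = 0xE0, S = E(K, T) = 0xDB; 0x43 ⊕ 0xDB = 0x98.
P2: T = 0xE1, S = E(K, T) = 0xDA; 0x77 ⊕ 0xDA = 0xAD.
P3: T = 0xE2, S = E(K, T) = 0xDD; 0xD1 ⊕ 0xDD = 0x0C.
P4: T = 0xE3, S = E(K, T) = 0xDC; 0x7C ⊕ 0xDC = 0xA0.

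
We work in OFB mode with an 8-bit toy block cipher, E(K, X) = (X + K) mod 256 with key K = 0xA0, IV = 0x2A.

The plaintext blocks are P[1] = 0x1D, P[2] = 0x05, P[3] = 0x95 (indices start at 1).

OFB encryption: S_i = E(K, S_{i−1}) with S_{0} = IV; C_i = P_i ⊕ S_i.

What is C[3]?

C[3] = 0x9F

C[1]: S = E(K, 0x2A) = 0xCA; 0x1D ⊕ 0xCA = 0xD7.
C[2]: S = E(K, 0xCA) = 0x6A; 0x05 ⊕ 0x6A = 0x6F.
C[3]: S = E(K, 0x6A) = 0x0A; 0x95 ⊕ 0x0A = 0x9F.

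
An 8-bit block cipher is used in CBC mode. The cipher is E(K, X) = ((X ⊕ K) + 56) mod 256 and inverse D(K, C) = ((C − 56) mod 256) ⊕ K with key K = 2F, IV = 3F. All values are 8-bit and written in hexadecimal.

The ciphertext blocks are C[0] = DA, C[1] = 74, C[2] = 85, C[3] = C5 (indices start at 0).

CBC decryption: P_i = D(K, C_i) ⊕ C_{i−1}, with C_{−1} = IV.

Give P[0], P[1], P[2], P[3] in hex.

P[0] = 94, P[1] = EB, P[2] = 74, P[3] = C5

P[0]: D(K, DA) = AB; AB ⊕ 3F = 94.
P[1]: D(K, 74) = 31; 31 ⊕ DA = EB.
P[2]: D(K, 85) = 00; 00 ⊕ 74 = 74.
P[3]: D(K, C5) = 40; 40 ⊕ 85 = C5.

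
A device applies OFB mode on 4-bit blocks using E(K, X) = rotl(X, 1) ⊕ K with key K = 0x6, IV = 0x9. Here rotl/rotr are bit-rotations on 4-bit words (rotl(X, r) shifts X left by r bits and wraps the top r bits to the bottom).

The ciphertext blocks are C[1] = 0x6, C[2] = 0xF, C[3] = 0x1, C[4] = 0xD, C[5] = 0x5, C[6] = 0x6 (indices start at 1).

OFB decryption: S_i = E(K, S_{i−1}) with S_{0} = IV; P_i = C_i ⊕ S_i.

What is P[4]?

P[4] = 0x4

P[1]: S = E(K, 0x9) = 0x5; 0x6 ⊕ 0x5 = 0x3.
P[2]: S = E(K, 0x5) = 0xC; 0xF ⊕ 0xC = 0x3.
P[3]: S = E(K, 0xC) = 0xF; 0x1 ⊕ 0xF = 0xE.
P[4]: S = E(K, 0xF) = 0x9; 0xD ⊕ 0x9 = 0x4.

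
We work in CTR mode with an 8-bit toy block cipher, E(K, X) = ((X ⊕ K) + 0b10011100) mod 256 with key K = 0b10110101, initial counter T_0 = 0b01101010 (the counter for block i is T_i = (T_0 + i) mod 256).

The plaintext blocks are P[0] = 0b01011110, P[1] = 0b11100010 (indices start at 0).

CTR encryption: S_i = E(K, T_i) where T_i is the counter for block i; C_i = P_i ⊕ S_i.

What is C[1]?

C[1] = 0b10011000

C[0]: T = 0b01101010, S = E(K, T) = 0b01111011; 0b01011110 ⊕ 0b01111011 = 0b00100101.
C[1]: T = 0b01101011, S = E(K, T) = 0b01111010; 0b11100010 ⊕ 0b01111010 = 0b10011000.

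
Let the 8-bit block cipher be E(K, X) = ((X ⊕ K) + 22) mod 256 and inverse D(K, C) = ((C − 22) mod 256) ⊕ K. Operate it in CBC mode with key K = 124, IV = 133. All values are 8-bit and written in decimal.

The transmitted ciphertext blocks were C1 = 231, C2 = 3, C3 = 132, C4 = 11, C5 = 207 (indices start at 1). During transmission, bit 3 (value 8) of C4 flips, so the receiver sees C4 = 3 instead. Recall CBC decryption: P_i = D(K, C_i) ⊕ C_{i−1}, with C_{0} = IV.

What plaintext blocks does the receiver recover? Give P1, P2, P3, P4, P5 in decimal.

Only C4 changed, to 3. In CBC, a change in C_i garbles P_i and flips the same bit in P_{i+1}. Decrypting the received ciphertext:
P1: D(K, 231) = 173; 173 ⊕ 133 = 40.
P2: D(K, 3) = 145; 145 ⊕ 231 = 118.
P3: D(K, 132) = 18; 18 ⊕ 3 = 17.
P4: D(K, 3) = 145; 145 ⊕ 132 = 21.
P5: D(K, 207) = 197; 197 ⊕ 3 = 198.
Blocks that differ from the original plaintext: P4, P5.

P1 = 40, P2 = 118, P3 = 17, P4 = 21, P5 = 198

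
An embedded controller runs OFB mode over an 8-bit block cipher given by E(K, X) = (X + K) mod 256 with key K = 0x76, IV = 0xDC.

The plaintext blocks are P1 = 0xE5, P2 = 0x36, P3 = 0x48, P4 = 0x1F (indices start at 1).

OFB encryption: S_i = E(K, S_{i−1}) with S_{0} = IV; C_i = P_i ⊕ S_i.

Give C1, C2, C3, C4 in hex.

C1: S = E(K, 0xDC) = 0x52; 0xE5 ⊕ 0x52 = 0xB7.
C2: S = E(K, 0x52) = 0xC8; 0x36 ⊕ 0xC8 = 0xFE.
C3: S = E(K, 0xC8) = 0x3E; 0x48 ⊕ 0x3E = 0x76.
C4: S = E(K, 0x3E) = 0xB4; 0x1F ⊕ 0xB4 = 0xAB.

C1 = 0xB7, C2 = 0xFE, C3 = 0x76, C4 = 0xAB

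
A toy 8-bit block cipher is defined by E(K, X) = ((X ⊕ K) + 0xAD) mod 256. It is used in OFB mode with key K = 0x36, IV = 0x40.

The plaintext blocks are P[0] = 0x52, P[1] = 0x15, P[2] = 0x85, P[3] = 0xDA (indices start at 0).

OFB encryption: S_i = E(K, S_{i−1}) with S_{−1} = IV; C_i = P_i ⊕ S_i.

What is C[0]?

C[0] = 0x71

C[0]: S = E(K, 0x40) = 0x23; 0x52 ⊕ 0x23 = 0x71.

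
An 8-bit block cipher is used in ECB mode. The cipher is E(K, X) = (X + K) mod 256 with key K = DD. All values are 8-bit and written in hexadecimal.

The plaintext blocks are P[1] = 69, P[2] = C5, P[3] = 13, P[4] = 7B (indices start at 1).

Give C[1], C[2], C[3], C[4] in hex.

C[1] = 46, C[2] = A2, C[3] = F0, C[4] = 58

ECB encryption: C_i = E(K, P_i).
C[1]: E(K, 69) = 46.
C[2]: E(K, C5) = A2.
C[3]: E(K, 13) = F0.
C[4]: E(K, 7B) = 58.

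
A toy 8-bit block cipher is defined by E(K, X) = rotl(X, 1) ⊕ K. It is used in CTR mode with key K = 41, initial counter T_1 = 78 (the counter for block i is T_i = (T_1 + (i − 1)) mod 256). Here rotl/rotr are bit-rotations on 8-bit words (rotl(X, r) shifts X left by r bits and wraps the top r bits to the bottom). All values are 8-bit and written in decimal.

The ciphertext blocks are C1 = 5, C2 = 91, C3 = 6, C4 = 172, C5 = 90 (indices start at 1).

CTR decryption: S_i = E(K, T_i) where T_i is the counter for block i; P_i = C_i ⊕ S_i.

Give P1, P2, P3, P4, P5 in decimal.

P1 = 176, P2 = 236, P3 = 143, P4 = 39, P5 = 215

P1: T = 78, S = E(K, T) = 181; 5 ⊕ 181 = 176.
P2: T = 79, S = E(K, T) = 183; 91 ⊕ 183 = 236.
P3: T = 80, S = E(K, T) = 137; 6 ⊕ 137 = 143.
P4: T = 81, S = E(K, T) = 139; 172 ⊕ 139 = 39.
P5: T = 82, S = E(K, T) = 141; 90 ⊕ 141 = 215.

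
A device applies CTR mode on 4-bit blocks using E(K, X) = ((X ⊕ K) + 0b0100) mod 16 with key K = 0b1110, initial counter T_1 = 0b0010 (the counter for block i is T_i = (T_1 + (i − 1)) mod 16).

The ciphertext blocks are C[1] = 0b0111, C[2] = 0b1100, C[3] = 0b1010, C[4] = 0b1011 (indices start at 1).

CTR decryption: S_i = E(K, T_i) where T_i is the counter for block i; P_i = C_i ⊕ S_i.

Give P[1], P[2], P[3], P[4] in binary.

P[1] = 0b0111, P[2] = 0b1101, P[3] = 0b0100, P[4] = 0b0100

P[1]: T = 0b0010, S = E(K, T) = 0b0000; 0b0111 ⊕ 0b0000 = 0b0111.
P[2]: T = 0b0011, S = E(K, T) = 0b0001; 0b1100 ⊕ 0b0001 = 0b1101.
P[3]: T = 0b0100, S = E(K, T) = 0b1110; 0b1010 ⊕ 0b1110 = 0b0100.
P[4]: T = 0b0101, S = E(K, T) = 0b1111; 0b1011 ⊕ 0b1111 = 0b0100.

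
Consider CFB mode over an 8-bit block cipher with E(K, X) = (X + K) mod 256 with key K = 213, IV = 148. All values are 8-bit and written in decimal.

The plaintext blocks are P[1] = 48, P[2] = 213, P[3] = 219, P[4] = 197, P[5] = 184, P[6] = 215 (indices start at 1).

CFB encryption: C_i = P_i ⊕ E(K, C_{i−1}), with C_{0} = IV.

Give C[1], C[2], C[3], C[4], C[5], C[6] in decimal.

C[1]: E(K, 148) = 105; 48 ⊕ 105 = 89.
C[2]: E(K, 89) = 46; 213 ⊕ 46 = 251.
C[3]: E(K, 251) = 208; 219 ⊕ 208 = 11.
C[4]: E(K, 11) = 224; 197 ⊕ 224 = 37.
C[5]: E(K, 37) = 250; 184 ⊕ 250 = 66.
C[6]: E(K, 66) = 23; 215 ⊕ 23 = 192.

C[1] = 89, C[2] = 251, C[3] = 11, C[4] = 37, C[5] = 66, C[6] = 192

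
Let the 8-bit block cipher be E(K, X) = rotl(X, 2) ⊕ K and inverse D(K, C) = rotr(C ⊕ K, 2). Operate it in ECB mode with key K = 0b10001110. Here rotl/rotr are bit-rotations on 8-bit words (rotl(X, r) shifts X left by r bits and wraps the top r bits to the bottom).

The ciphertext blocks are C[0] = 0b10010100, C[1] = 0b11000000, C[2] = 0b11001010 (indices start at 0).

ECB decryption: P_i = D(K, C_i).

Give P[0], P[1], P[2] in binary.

P[0]: D(K, 0b10010100) = 0b10000110.
P[1]: D(K, 0b11000000) = 0b10010011.
P[2]: D(K, 0b11001010) = 0b00010001.

P[0] = 0b10000110, P[1] = 0b10010011, P[2] = 0b00010001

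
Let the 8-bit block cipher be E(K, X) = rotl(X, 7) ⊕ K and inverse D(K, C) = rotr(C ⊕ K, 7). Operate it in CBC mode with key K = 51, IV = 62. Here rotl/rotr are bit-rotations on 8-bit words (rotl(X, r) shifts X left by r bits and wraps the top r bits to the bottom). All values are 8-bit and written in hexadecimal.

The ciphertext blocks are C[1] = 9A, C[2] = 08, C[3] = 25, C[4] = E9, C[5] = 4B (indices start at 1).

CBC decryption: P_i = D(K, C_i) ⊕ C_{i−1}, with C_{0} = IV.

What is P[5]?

P[5] = DD

P[5]: D(K, 4B) = 34; 34 ⊕ E9 = DD.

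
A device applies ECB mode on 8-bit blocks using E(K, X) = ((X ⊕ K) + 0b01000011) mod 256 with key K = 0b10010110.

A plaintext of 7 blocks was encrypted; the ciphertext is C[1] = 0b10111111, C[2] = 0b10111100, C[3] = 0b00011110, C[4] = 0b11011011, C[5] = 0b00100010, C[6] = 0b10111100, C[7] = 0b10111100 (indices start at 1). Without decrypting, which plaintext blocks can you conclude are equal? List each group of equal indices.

ECB encrypts each block independently with the same key, so equal ciphertext blocks imply equal plaintext blocks.
C[2] = C[6] = C[7] = 0b10111100, so P[2] = P[6] = P[7].

P[2] = P[6] = P[7]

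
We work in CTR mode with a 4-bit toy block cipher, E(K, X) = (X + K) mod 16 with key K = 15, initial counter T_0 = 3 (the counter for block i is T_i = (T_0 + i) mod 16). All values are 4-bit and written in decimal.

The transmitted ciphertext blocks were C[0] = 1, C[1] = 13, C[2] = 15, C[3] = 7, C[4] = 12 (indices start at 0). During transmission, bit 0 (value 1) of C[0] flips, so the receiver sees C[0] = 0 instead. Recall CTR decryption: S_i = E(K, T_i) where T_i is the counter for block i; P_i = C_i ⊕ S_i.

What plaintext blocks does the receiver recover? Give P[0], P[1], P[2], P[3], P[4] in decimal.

Only C[0] changed, to 0. In CTR, a change in C_i flips the same bit in P_i only; the keystream is unaffected. Decrypting the received ciphertext:
P[0]: T = 3, S = E(K, T) = 2; 0 ⊕ 2 = 2.
P[1]: T = 4, S = E(K, T) = 3; 13 ⊕ 3 = 14.
P[2]: T = 5, S = E(K, T) = 4; 15 ⊕ 4 = 11.
P[3]: T = 6, S = E(K, T) = 5; 7 ⊕ 5 = 2.
P[4]: T = 7, S = E(K, T) = 6; 12 ⊕ 6 = 10.
Blocks that differ from the original plaintext: P[0].

P[0] = 2, P[1] = 14, P[2] = 11, P[3] = 2, P[4] = 10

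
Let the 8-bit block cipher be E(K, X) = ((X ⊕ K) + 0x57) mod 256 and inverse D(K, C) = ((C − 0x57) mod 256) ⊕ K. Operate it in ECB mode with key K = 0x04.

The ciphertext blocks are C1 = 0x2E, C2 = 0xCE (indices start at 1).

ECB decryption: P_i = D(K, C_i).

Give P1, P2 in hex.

P1: D(K, 0x2E) = 0xD3.
P2: D(K, 0xCE) = 0x73.

P1 = 0xD3, P2 = 0x73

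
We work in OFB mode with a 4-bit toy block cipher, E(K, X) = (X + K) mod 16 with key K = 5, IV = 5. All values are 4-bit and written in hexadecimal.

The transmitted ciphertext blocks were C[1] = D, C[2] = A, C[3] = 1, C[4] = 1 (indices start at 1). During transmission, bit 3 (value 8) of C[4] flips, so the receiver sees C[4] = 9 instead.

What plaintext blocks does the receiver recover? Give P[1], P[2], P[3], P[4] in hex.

OFB decryption: S_i = E(K, S_{i−1}) with S_{0} = IV; P_i = C_i ⊕ S_i.
Only C[4] changed, to 9. In OFB, a change in C_i flips the same bit in P_i only; the keystream is unaffected. Decrypting the received ciphertext:
P[1]: S = E(K, 5) = A; D ⊕ A = 7.
P[2]: S = E(K, A) = F; A ⊕ F = 5.
P[3]: S = E(K, F) = 4; 1 ⊕ 4 = 5.
P[4]: S = E(K, 4) = 9; 9 ⊕ 9 = 0.
Blocks that differ from the original plaintext: P[4].

P[1] = 7, P[2] = 5, P[3] = 5, P[4] = 0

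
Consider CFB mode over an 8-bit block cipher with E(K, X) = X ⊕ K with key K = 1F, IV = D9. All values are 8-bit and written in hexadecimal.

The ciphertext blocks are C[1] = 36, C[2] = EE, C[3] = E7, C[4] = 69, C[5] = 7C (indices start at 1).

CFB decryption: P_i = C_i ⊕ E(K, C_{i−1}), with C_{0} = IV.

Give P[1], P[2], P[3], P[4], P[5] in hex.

P[1]: E(K, D9) = C6; 36 ⊕ C6 = F0.
P[2]: E(K, 36) = 29; EE ⊕ 29 = C7.
P[3]: E(K, EE) = F1; E7 ⊕ F1 = 16.
P[4]: E(K, E7) = F8; 69 ⊕ F8 = 91.
P[5]: E(K, 69) = 76; 7C ⊕ 76 = 0A.

P[1] = F0, P[2] = C7, P[3] = 16, P[4] = 91, P[5] = 0A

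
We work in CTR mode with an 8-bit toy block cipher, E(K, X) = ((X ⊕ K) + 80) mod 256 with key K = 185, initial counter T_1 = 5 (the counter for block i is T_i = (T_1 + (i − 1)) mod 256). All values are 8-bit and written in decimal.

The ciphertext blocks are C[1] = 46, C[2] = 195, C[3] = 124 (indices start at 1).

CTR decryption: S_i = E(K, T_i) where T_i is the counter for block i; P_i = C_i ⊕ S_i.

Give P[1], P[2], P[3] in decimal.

P[1]: T = 5, S = E(K, T) = 12; 46 ⊕ 12 = 34.
P[2]: T = 6, S = E(K, T) = 15; 195 ⊕ 15 = 204.
P[3]: T = 7, S = E(K, T) = 14; 124 ⊕ 14 = 114.

P[1] = 34, P[2] = 204, P[3] = 114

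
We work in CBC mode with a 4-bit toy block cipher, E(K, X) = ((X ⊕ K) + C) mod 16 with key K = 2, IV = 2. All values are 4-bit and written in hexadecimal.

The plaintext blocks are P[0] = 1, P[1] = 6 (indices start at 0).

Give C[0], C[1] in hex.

CBC encryption: C_i = E(K, P_i ⊕ C_{i−1}), with C_{−1} = IV.
C[0]: P[0] ⊕ 2 = 3; E(K, 3) = D.
C[1]: P[1] ⊕ D = B; E(K, B) = 5.

C[0] = D, C[1] = 5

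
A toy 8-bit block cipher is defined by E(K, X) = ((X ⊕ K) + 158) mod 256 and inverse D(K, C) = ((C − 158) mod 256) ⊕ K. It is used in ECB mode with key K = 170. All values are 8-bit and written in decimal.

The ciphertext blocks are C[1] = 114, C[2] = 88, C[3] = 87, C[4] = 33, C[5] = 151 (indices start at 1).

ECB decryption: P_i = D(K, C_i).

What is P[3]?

P[3]: D(K, 87) = 19.

P[3] = 19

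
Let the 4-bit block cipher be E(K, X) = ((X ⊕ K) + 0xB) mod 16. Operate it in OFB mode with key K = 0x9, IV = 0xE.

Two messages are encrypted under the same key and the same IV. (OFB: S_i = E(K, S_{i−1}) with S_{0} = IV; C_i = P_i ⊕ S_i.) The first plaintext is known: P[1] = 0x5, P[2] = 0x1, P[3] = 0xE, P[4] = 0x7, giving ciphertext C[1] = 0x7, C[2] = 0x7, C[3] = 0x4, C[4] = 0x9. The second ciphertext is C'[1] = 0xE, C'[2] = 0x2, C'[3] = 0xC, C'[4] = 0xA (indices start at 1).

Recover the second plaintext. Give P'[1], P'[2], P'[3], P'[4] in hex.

In OFB with a reused IV, both messages share the same keystream S_i, so C_i ⊕ C'_i = P_i ⊕ P'_i and thus P'_i = P_i ⊕ C_i ⊕ C'_i.
P'[1]: 0x5 ⊕ 0x7 ⊕ 0xE = 0xC.
P'[2]: 0x1 ⊕ 0x7 ⊕ 0x2 = 0x4.
P'[3]: 0xE ⊕ 0x4 ⊕ 0xC = 0x6.
P'[4]: 0x7 ⊕ 0x9 ⊕ 0xA = 0x4.

P'[1] = 0xC, P'[2] = 0x4, P'[3] = 0x6, P'[4] = 0x4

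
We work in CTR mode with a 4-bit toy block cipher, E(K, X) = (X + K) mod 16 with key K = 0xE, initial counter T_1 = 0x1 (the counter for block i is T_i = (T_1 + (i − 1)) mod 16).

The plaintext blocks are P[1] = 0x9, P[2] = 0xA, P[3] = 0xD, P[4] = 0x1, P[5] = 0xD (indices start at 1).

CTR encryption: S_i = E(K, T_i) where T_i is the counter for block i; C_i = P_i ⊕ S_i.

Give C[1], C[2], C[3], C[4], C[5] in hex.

C[1]: T = 0x1, S = E(K, T) = 0xF; 0x9 ⊕ 0xF = 0x6.
C[2]: T = 0x2, S = E(K, T) = 0x0; 0xA ⊕ 0x0 = 0xA.
C[3]: T = 0x3, S = E(K, T) = 0x1; 0xD ⊕ 0x1 = 0xC.
C[4]: T = 0x4, S = E(K, T) = 0x2; 0x1 ⊕ 0x2 = 0x3.
C[5]: T = 0x5, S = E(K, T) = 0x3; 0xD ⊕ 0x3 = 0xE.

C[1] = 0x6, C[2] = 0xA, C[3] = 0xC, C[4] = 0x3, C[5] = 0xE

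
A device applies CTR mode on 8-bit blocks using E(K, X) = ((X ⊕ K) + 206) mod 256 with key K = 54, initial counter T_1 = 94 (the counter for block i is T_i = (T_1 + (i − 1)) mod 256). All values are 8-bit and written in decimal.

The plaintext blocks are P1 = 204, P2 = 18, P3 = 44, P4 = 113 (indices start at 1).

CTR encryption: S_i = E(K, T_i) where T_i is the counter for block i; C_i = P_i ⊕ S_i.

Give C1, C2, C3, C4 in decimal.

C1: T = 94, S = E(K, T) = 54; 204 ⊕ 54 = 250.
C2: T = 95, S = E(K, T) = 55; 18 ⊕ 55 = 37.
C3: T = 96, S = E(K, T) = 36; 44 ⊕ 36 = 8.
C4: T = 97, S = E(K, T) = 37; 113 ⊕ 37 = 84.

C1 = 250, C2 = 37, C3 = 8, C4 = 84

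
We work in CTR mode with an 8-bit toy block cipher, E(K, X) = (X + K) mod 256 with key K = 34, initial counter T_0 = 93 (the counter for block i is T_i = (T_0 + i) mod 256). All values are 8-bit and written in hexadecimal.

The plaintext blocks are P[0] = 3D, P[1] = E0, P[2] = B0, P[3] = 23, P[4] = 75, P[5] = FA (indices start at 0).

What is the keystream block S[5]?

CTR encryption: S_i = E(K, T_i) where T_i is the counter for block i; C_i = P_i ⊕ S_i.
C[0]: T = 93, S = E(K, T) = C7; 3D ⊕ C7 = FA.
C[1]: T = 94, S = E(K, T) = C8; E0 ⊕ C8 = 28.
C[2]: T = 95, S = E(K, T) = C9; B0 ⊕ C9 = 79.
C[3]: T = 96, S = E(K, T) = CA; 23 ⊕ CA = E9.
C[4]: T = 97, S = E(K, T) = CB; 75 ⊕ CB = BE.
C[5]: T = 98, S = E(K, T) = CC; FA ⊕ CC = 36.
So S[5] = CC.

CC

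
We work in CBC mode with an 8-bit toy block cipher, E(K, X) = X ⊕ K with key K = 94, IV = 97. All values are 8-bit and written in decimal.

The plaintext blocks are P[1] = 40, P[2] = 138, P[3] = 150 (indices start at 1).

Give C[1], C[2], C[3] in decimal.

C[1] = 23, C[2] = 195, C[3] = 11

CBC encryption: C_i = E(K, P_i ⊕ C_{i−1}), with C_{0} = IV.
C[1]: P[1] ⊕ 97 = 73; E(K, 73) = 23.
C[2]: P[2] ⊕ 23 = 157; E(K, 157) = 195.
C[3]: P[3] ⊕ 195 = 85; E(K, 85) = 11.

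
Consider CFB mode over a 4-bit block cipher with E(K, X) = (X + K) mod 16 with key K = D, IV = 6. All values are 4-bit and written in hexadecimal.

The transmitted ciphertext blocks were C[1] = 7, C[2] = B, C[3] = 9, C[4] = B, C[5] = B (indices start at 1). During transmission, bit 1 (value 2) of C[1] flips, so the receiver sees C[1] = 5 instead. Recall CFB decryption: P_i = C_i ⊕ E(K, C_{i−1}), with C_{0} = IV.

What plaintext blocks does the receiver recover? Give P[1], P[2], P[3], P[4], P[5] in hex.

Only C[1] changed, to 5. In CFB, a change in C_i flips the same bit in P_i and garbles P_{i+1}. Decrypting the received ciphertext:
P[1]: E(K, 6) = 3; 5 ⊕ 3 = 6.
P[2]: E(K, 5) = 2; B ⊕ 2 = 9.
P[3]: E(K, B) = 8; 9 ⊕ 8 = 1.
P[4]: E(K, 9) = 6; B ⊕ 6 = D.
P[5]: E(K, B) = 8; B ⊕ 8 = 3.
Blocks that differ from the original plaintext: P[1], P[2].

P[1] = 6, P[2] = 9, P[3] = 1, P[4] = D, P[5] = 3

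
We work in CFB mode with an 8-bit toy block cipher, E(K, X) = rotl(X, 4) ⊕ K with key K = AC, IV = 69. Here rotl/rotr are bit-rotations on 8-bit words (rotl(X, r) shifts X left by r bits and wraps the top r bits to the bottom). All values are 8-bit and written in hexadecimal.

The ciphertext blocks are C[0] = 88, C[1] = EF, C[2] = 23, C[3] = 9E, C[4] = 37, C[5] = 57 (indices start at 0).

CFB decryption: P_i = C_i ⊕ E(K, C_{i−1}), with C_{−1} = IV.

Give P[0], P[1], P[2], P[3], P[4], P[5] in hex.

P[0] = B2, P[1] = CB, P[2] = 71, P[3] = 00, P[4] = 72, P[5] = 88

P[0]: E(K, 69) = 3A; 88 ⊕ 3A = B2.
P[1]: E(K, 88) = 24; EF ⊕ 24 = CB.
P[2]: E(K, EF) = 52; 23 ⊕ 52 = 71.
P[3]: E(K, 23) = 9E; 9E ⊕ 9E = 00.
P[4]: E(K, 9E) = 45; 37 ⊕ 45 = 72.
P[5]: E(K, 37) = DF; 57 ⊕ DF = 88.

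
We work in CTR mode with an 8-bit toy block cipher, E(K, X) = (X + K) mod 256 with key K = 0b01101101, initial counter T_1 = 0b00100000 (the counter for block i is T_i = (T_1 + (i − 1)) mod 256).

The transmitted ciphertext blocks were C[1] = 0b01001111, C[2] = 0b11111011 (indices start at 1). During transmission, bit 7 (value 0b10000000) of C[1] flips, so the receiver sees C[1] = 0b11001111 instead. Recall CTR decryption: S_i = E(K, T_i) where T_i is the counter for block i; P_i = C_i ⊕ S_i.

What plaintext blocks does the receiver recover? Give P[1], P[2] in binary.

P[1] = 0b01000010, P[2] = 0b01110101

Only C[1] changed, to 0b11001111. In CTR, a change in C_i flips the same bit in P_i only; the keystream is unaffected. Decrypting the received ciphertext:
P[1]: T = 0b00100000, S = E(K, T) = 0b10001101; 0b11001111 ⊕ 0b10001101 = 0b01000010.
P[2]: T = 0b00100001, S = E(K, T) = 0b10001110; 0b11111011 ⊕ 0b10001110 = 0b01110101.
Blocks that differ from the original plaintext: P[1].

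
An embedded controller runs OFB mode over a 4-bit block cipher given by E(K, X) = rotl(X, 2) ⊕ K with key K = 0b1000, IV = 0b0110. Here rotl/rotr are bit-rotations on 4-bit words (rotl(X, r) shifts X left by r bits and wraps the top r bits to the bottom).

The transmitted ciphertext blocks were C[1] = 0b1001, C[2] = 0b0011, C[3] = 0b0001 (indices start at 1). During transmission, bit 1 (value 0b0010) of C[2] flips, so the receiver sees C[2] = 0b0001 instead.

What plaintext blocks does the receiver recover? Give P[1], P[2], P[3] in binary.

OFB decryption: S_i = E(K, S_{i−1}) with S_{0} = IV; P_i = C_i ⊕ S_i.
Only C[2] changed, to 0b0001. In OFB, a change in C_i flips the same bit in P_i only; the keystream is unaffected. Decrypting the received ciphertext:
P[1]: S = E(K, 0b0110) = 0b0001; 0b1001 ⊕ 0b0001 = 0b1000.
P[2]: S = E(K, 0b0001) = 0b1100; 0b0001 ⊕ 0b1100 = 0b1101.
P[3]: S = E(K, 0b1100) = 0b1011; 0b0001 ⊕ 0b1011 = 0b1010.
Blocks that differ from the original plaintext: P[2].

P[1] = 0b1000, P[2] = 0b1101, P[3] = 0b1010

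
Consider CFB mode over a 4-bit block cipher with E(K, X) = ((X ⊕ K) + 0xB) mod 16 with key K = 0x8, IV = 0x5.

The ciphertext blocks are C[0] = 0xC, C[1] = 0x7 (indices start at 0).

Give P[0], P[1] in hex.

CFB decryption: P_i = C_i ⊕ E(K, C_{i−1}), with C_{−1} = IV.
P[0]: E(K, 0x5) = 0x8; 0xC ⊕ 0x8 = 0x4.
P[1]: E(K, 0xC) = 0xF; 0x7 ⊕ 0xF = 0x8.

P[0] = 0x4, P[1] = 0x8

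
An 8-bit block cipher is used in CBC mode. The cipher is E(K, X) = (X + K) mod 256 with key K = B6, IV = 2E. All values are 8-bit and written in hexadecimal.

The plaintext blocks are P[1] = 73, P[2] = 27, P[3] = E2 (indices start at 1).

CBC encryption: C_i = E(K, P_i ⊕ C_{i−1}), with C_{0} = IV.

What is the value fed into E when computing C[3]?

08

C[1]: P[1] ⊕ 2E = 5D; E(K, 5D) = 13.
C[2]: P[2] ⊕ 13 = 34; E(K, 34) = EA.
C[3]: P[3] ⊕ EA = 08; E(K, 08) = BE.
So the input to E for block [3] is 08.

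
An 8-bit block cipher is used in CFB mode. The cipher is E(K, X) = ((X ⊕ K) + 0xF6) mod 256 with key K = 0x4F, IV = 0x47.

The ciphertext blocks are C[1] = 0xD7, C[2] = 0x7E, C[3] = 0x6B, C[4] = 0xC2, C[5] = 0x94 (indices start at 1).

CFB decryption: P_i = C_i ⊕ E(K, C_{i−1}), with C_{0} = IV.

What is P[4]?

P[4]: E(K, 0x6B) = 0x1A; 0xC2 ⊕ 0x1A = 0xD8.

P[4] = 0xD8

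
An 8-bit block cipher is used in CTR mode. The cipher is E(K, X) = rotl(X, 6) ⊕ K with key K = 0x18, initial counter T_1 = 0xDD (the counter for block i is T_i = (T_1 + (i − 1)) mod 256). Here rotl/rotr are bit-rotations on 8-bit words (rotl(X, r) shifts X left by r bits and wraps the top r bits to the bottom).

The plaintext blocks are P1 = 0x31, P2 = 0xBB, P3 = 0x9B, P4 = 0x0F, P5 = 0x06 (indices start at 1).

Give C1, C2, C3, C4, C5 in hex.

CTR encryption: S_i = E(K, T_i) where T_i is the counter for block i; C_i = P_i ⊕ S_i.
C1: T = 0xDD, S = E(K, T) = 0x6F; 0x31 ⊕ 0x6F = 0x5E.
C2: T = 0xDE, S = E(K, T) = 0xAF; 0xBB ⊕ 0xAF = 0x14.
C3: T = 0xDF, S = E(K, T) = 0xEF; 0x9B ⊕ 0xEF = 0x74.
C4: T = 0xE0, S = E(K, T) = 0x20; 0x0F ⊕ 0x20 = 0x2F.
C5: T = 0xE1, S = E(K, T) = 0x60; 0x06 ⊕ 0x60 = 0x66.

C1 = 0x5E, C2 = 0x14, C3 = 0x74, C4 = 0x2F, C5 = 0x66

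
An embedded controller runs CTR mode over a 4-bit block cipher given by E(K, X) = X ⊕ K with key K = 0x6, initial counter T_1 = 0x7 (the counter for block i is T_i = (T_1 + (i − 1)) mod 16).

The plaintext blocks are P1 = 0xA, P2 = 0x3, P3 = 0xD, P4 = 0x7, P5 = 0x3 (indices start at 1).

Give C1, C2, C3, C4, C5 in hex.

C1 = 0xB, C2 = 0xD, C3 = 0x2, C4 = 0xB, C5 = 0xE

CTR encryption: S_i = E(K, T_i) where T_i is the counter for block i; C_i = P_i ⊕ S_i.
C1: T = 0x7, S = E(K, T) = 0x1; 0xA ⊕ 0x1 = 0xB.
C2: T = 0x8, S = E(K, T) = 0xE; 0x3 ⊕ 0xE = 0xD.
C3: T = 0x9, S = E(K, T) = 0xF; 0xD ⊕ 0xF = 0x2.
C4: T = 0xA, S = E(K, T) = 0xC; 0x7 ⊕ 0xC = 0xB.
C5: T = 0xB, S = E(K, T) = 0xD; 0x3 ⊕ 0xD = 0xE.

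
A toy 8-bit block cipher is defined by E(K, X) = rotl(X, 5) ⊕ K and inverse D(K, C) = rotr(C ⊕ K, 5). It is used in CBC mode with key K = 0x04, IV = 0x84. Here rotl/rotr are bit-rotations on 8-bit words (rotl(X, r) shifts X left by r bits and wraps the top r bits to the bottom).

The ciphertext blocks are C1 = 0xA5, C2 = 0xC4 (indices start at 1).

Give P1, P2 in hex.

CBC decryption: P_i = D(K, C_i) ⊕ C_{i−1}, with C_{0} = IV.
P1: D(K, 0xA5) = 0x0D; 0x0D ⊕ 0x84 = 0x89.
P2: D(K, 0xC4) = 0x06; 0x06 ⊕ 0xA5 = 0xA3.

P1 = 0x89, P2 = 0xA3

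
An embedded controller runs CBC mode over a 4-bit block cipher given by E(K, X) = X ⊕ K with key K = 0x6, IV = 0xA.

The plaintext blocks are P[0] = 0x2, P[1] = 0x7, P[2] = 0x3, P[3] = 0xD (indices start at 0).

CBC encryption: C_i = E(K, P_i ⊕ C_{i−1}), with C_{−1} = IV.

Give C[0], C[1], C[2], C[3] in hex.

C[0] = 0xE, C[1] = 0xF, C[2] = 0xA, C[3] = 0x1

C[0]: P[0] ⊕ 0xA = 0x8; E(K, 0x8) = 0xE.
C[1]: P[1] ⊕ 0xE = 0x9; E(K, 0x9) = 0xF.
C[2]: P[2] ⊕ 0xF = 0xC; E(K, 0xC) = 0xA.
C[3]: P[3] ⊕ 0xA = 0x7; E(K, 0x7) = 0x1.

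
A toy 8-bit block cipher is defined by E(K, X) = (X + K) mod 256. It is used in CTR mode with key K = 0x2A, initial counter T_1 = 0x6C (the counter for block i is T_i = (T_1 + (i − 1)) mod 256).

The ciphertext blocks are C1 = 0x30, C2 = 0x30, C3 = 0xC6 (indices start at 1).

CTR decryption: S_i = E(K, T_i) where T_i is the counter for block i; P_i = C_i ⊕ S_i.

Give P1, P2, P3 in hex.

P1 = 0xA6, P2 = 0xA7, P3 = 0x5E

P1: T = 0x6C, S = E(K, T) = 0x96; 0x30 ⊕ 0x96 = 0xA6.
P2: T = 0x6D, S = E(K, T) = 0x97; 0x30 ⊕ 0x97 = 0xA7.
P3: T = 0x6E, S = E(K, T) = 0x98; 0xC6 ⊕ 0x98 = 0x5E.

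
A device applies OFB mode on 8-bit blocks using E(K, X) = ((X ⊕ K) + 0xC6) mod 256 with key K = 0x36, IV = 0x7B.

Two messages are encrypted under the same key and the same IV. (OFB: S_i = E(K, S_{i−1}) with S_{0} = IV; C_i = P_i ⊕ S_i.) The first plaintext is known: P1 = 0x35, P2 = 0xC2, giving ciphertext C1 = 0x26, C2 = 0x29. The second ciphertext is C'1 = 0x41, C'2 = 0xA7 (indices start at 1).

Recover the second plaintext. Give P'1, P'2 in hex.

In OFB with a reused IV, both messages share the same keystream S_i, so C_i ⊕ C'_i = P_i ⊕ P'_i and thus P'_i = P_i ⊕ C_i ⊕ C'_i.
P'1: 0x35 ⊕ 0x26 ⊕ 0x41 = 0x52.
P'2: 0xC2 ⊕ 0x29 ⊕ 0xA7 = 0x4C.

P'1 = 0x52, P'2 = 0x4C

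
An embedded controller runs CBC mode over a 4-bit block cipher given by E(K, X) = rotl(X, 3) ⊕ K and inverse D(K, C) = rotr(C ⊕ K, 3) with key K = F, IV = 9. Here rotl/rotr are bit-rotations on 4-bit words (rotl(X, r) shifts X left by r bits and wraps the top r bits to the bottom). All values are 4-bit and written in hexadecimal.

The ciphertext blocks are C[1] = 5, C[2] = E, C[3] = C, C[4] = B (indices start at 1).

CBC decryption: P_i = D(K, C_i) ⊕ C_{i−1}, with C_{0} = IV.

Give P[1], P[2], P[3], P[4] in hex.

P[1]: D(K, 5) = 5; 5 ⊕ 9 = C.
P[2]: D(K, E) = 2; 2 ⊕ 5 = 7.
P[3]: D(K, C) = 6; 6 ⊕ E = 8.
P[4]: D(K, B) = 8; 8 ⊕ C = 4.

P[1] = C, P[2] = 7, P[3] = 8, P[4] = 4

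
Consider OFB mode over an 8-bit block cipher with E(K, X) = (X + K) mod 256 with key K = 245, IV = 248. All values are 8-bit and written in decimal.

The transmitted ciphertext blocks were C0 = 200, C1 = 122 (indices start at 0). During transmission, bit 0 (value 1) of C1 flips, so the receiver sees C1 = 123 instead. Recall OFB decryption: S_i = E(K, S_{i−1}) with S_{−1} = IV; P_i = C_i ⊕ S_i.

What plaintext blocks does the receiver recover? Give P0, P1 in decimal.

Only C1 changed, to 123. In OFB, a change in C_i flips the same bit in P_i only; the keystream is unaffected. Decrypting the received ciphertext:
P0: S = E(K, 248) = 237; 200 ⊕ 237 = 37.
P1: S = E(K, 237) = 226; 123 ⊕ 226 = 153.
Blocks that differ from the original plaintext: P1.

P0 = 37, P1 = 153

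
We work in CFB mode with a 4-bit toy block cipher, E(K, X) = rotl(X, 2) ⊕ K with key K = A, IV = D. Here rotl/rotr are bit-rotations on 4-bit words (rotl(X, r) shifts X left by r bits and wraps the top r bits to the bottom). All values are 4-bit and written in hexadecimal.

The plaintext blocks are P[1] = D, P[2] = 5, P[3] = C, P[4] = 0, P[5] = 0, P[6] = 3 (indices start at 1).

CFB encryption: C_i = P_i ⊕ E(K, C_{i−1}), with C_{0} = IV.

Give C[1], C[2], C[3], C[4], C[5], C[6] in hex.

C[1]: E(K, D) = D; D ⊕ D = 0.
C[2]: E(K, 0) = A; 5 ⊕ A = F.
C[3]: E(K, F) = 5; C ⊕ 5 = 9.
C[4]: E(K, 9) = C; 0 ⊕ C = C.
C[5]: E(K, C) = 9; 0 ⊕ 9 = 9.
C[6]: E(K, 9) = C; 3 ⊕ C = F.

C[1] = 0, C[2] = F, C[3] = 9, C[4] = C, C[5] = 9, C[6] = F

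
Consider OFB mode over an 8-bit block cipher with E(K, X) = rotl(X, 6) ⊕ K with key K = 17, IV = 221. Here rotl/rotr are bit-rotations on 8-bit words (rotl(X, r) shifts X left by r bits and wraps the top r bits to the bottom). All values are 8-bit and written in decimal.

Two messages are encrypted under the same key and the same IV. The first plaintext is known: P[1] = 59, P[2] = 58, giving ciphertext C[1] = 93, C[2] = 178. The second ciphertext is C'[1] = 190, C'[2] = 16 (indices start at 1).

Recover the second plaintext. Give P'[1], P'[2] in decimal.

In OFB with a reused IV, both messages share the same keystream S_i, so C_i ⊕ C'_i = P_i ⊕ P'_i and thus P'_i = P_i ⊕ C_i ⊕ C'_i.
P'[1]: 59 ⊕ 93 ⊕ 190 = 216.
P'[2]: 58 ⊕ 178 ⊕ 16 = 152.

P'[1] = 216, P'[2] = 152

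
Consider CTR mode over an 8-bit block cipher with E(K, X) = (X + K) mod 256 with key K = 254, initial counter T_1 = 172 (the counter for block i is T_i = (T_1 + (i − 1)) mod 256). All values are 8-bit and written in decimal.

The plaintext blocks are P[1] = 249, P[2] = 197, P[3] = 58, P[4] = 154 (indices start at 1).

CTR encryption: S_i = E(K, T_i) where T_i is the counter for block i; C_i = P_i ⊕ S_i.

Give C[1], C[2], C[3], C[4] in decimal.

C[1]: T = 172, S = E(K, T) = 170; 249 ⊕ 170 = 83.
C[2]: T = 173, S = E(K, T) = 171; 197 ⊕ 171 = 110.
C[3]: T = 174, S = E(K, T) = 172; 58 ⊕ 172 = 150.
C[4]: T = 175, S = E(K, T) = 173; 154 ⊕ 173 = 55.

C[1] = 83, C[2] = 110, C[3] = 150, C[4] = 55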